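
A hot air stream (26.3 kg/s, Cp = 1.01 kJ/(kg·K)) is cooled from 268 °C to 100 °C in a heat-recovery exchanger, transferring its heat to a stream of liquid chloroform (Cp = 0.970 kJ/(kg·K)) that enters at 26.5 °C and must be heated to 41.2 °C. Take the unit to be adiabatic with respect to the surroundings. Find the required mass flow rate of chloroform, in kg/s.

ṁ_c = 313 kg/s

Heat released by hot stream: Q = 26.3 × 1.01 × (268 − 100) = 4462.6 kJ/s
Energy balance on cold side (adiabatic exchanger): Q = ṁ_c·Cp_c·(T_c,out − T_c,in)
ṁ_c = 4462.6 / [0.970 × (41.2 − 26.5)] = 312.97 kg/s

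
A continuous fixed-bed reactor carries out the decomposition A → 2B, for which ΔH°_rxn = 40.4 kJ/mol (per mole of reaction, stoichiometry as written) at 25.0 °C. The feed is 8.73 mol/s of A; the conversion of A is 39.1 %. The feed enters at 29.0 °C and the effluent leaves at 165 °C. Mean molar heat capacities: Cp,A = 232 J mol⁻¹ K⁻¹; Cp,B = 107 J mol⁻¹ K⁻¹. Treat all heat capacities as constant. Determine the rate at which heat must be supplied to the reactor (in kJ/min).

Q_in = 24300 kJ/min

Extent of reaction ξ = 0.391 × 8.73 = 3.4134 mol/s
Reaction term: ξ·ΔH°_rxn = 3.4134 × 40.4 = 137.9 kJ/s
Sensible, feed 29.0→25 °C: -8.1014 kJ/s
Outlet flows (mol/s): A 5.3166, B 6.8269
Sensible, products 25→165 °C: 274.95 kJ/s
Q = ΔH = 404.75 kJ/s = 404.75 kW
Heat supplied = 24285 kJ/min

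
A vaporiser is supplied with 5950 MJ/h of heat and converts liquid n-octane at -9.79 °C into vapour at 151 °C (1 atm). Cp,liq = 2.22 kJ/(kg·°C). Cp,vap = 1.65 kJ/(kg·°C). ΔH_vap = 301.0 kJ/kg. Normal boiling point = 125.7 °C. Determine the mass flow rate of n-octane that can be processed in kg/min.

ṁ = 154 kg/min

Δh = 2.22×(125.7−-9.79) + 301.0 + 1.65×(151−125.7) = 643.53 kJ/kg
Q = 5950 MJ/h = 1652.8 kJ/s = 99167 kJ/min
ṁ = Q/Δh = 99167 / 643.53 = 154.1 kg/min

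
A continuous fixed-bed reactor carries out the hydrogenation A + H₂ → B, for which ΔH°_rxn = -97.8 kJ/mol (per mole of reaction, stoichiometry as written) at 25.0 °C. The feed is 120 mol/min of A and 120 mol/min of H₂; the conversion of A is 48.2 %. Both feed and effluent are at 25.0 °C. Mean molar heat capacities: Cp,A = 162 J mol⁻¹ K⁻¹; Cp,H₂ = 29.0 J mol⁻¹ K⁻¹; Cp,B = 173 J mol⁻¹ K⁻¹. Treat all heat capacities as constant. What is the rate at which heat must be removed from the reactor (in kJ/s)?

Extent of reaction ξ = 0.482 × 120 = 57.84 mol/min
Reaction term: ξ·ΔH°_rxn = 57.84 × -97.8 = -5656.8 kJ/min
Q = ΔH = -5656.8 kJ/min = -94.279 kW
Heat removed = 94.279 kJ/s

Q_out = 94.3 kJ/s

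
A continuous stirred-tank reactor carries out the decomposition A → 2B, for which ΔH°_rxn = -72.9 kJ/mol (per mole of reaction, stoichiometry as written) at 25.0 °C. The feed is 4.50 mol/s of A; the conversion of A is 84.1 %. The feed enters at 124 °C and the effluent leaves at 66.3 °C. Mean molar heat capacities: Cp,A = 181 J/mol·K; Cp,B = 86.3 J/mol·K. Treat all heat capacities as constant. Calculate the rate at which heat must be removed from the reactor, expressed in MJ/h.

Extent of reaction ξ = 0.841 × 4.50 = 3.7845 mol/s
Reaction term: ξ·ΔH°_rxn = 3.7845 × -72.9 = -275.89 kJ/s
Sensible, feed 124→25 °C: -80.635 kJ/s
Outlet flows (mol/s): A 0.7155, B 7.569
Sensible, products 25→66.3 °C: 32.326 kJ/s
Q = ΔH = -324.2 kJ/s = -324.2 kW
Heat removed = 1167.1 MJ/h

Q_out = 1170 MJ/h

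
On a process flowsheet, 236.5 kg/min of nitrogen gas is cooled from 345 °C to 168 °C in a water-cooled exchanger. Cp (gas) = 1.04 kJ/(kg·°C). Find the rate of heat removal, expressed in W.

Q = ṁ·Cp·ΔT = 236.5 × 1.04 × (168 − 345) = -43535 kJ/min
Converting: 43535 / 60 s = 725.58 kW
Cooling duty = 725580 W

Q_c = 726000 W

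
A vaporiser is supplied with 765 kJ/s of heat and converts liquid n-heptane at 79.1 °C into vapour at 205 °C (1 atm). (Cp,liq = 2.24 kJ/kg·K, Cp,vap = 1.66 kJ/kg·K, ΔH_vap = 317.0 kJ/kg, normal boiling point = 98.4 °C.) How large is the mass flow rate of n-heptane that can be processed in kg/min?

Δh = 2.24×(98.4−79.1) + 317.0 + 1.66×(205−98.4) = 537.19 kJ/kg
Q = 765 kJ/s = 765 kJ/s = 45900 kJ/min
ṁ = Q/Δh = 45900 / 537.19 = 85.445 kg/min

ṁ = 85.4 kg/min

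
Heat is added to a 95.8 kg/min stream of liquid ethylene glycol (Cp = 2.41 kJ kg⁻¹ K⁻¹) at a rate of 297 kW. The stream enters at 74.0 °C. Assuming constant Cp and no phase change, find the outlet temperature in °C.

Q = 297 kW = 17820 kJ/min
ΔT = Q/(ṁ·Cp) = 17820/(95.8×2.41) = 77.184 K
T_out = 74.0 + 77.184 = 151.18 °C

T_out = 151 °C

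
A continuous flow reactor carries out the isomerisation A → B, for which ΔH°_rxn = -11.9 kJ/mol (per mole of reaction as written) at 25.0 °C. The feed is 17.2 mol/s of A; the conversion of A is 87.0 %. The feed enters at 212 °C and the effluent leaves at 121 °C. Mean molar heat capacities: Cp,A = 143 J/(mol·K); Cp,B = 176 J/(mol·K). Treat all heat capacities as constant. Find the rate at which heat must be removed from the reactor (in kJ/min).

Q_out = 21300 kJ/min

Extent of reaction ξ = 0.870 × 17.2 = 14.964 mol/s
Reaction term: ξ·ΔH°_rxn = 14.964 × -11.9 = -178.07 kJ/s
Sensible, feed 212→25 °C: -459.95 kJ/s
Outlet flows (mol/s): A 2.236, B 14.964
Sensible, products 25→121 °C: 283.53 kJ/s
Q = ΔH = -354.49 kJ/s = -354.49 kW
Heat removed = 21269 kJ/min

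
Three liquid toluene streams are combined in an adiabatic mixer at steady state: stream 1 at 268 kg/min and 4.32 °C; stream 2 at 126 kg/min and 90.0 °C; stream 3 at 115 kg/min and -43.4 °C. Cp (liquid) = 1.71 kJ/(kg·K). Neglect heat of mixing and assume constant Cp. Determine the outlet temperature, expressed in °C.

T_out = 14.7 °C

No heat crosses the boundary, so H_out = H_in.
T_out = Σ ṁᵢCp,ᵢTᵢ / Σ ṁᵢCp,ᵢ
      = 12837 / 870.39 = 14.748 °C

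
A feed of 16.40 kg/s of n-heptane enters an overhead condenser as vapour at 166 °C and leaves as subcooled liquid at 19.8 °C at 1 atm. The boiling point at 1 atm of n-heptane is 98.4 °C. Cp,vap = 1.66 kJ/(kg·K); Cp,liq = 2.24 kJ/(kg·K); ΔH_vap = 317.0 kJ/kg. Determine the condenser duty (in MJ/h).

Q_c = 35700 MJ/h

vapour 166→98.4 °C: -112.22 kJ/kg
condensation at 98.4 °C: -317 kJ/kg
liquid 98.4→19.8 °C: -176.06 kJ/kg
Δh = -112.22 + -317 + -176.06 = -605.28 kJ/kg
Q = ṁ·Δh = 16.40 kg/s × -605.28 kJ/kg = -9926.6 kJ/s
|Q| = 9926.6 kW = 35736 MJ/h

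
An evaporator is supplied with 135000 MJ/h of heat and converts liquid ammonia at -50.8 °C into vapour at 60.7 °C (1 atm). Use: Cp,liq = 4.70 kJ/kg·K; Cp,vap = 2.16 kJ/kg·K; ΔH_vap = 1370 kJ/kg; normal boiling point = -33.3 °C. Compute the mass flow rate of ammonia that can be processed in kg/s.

ṁ = 22.7 kg/s

Δh = 4.70×(-33.3−-50.8) + 1370 + 2.16×(60.7−-33.3) = 1655.3 kJ/kg
Q = 135000 MJ/h = 37500 kJ/s = 37500 kJ/s
ṁ = Q/Δh = 37500 / 1655.3 = 22.655 kg/s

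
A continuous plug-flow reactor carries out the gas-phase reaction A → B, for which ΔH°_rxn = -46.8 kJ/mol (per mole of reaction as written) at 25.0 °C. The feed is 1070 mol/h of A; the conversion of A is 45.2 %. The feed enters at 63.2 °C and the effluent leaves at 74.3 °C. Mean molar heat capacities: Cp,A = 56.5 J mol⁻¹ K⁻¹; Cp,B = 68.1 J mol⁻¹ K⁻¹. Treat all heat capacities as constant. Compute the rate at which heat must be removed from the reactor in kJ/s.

Q_out = 6.02 kJ/s

Extent of reaction ξ = 0.452 × 1070 = 483.64 mol/h
Reaction term: ξ·ΔH°_rxn = 483.64 × -46.8 = -22634 kJ/h
Sensible, feed 63.2→25 °C: -2309.4 kJ/h
Outlet flows (mol/h): A 586.36, B 483.64
Sensible, products 25→74.3 °C: 3257 kJ/h
Q = ΔH = -21687 kJ/h = -6.0241 kW
Heat removed = 6.0241 kJ/s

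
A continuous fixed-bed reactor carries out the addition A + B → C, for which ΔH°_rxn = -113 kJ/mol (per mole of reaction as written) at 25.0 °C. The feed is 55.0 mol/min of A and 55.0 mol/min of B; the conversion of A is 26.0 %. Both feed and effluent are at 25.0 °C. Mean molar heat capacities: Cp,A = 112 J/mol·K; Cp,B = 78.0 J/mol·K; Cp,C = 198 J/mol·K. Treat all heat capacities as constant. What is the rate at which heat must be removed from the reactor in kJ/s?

Q_out = 26.9 kJ/s

Extent of reaction ξ = 0.260 × 55.0 = 14.3 mol/min
Reaction term: ξ·ΔH°_rxn = 14.3 × -113 = -1615.9 kJ/min
Q = ΔH = -1615.9 kJ/min = -26.932 kW
Heat removed = 26.932 kJ/s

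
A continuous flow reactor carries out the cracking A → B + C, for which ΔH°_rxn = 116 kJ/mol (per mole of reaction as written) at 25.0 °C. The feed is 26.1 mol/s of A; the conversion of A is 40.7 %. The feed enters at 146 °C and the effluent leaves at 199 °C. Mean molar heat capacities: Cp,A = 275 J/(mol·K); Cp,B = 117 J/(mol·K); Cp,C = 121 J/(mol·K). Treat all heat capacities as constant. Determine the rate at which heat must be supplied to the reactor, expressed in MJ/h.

Extent of reaction ξ = 0.407 × 26.1 = 10.623 mol/s
Reaction term: ξ·ΔH°_rxn = 10.623 × 116 = 1232.2 kJ/s
Sensible, feed 146→25 °C: -868.48 kJ/s
Outlet flows (mol/s): A 15.477, B 10.623, C 10.623
Sensible, products 25→199 °C: 1180.5 kJ/s
Q = ΔH = 1544.3 kJ/s = 1544.3 kW
Heat supplied = 5559.3 MJ/h

Q_in = 5560 MJ/h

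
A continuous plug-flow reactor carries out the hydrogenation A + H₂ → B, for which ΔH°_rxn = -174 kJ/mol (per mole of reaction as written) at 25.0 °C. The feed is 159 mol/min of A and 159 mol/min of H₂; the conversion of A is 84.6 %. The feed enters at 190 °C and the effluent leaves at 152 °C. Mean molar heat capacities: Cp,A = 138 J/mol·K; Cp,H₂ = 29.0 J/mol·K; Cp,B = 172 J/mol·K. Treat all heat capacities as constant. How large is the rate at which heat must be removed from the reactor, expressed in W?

Q_out = 405000 W

Extent of reaction ξ = 0.846 × 159 = 134.51 mol/min
Reaction term: ξ·ΔH°_rxn = 134.51 × -174 = -23405 kJ/min
Sensible, feed 190→25 °C: -4381.2 kJ/min
Outlet flows (mol/min): A 24.486, H₂ 24.486, B 134.51
Sensible, products 25→152 °C: 3457.6 kJ/min
Q = ΔH = -24329 kJ/min = -405.48 kW
Heat removed = 405480 W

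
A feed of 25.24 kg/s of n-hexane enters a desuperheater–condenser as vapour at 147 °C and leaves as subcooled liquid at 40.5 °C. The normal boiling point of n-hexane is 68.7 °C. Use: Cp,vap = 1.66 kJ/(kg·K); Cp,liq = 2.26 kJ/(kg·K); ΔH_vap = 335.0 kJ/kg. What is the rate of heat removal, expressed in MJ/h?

Q_c = 48000 MJ/h

vapour 147→68.7 °C: -129.98 kJ/kg
condensation at 68.7 °C: -335 kJ/kg
liquid 68.7→40.5 °C: -63.732 kJ/kg
Δh = -129.98 + -335 + -63.732 = -528.71 kJ/kg
Q = ṁ·Δh = 25.24 kg/s × -528.71 kJ/kg = -13345 kJ/s
|Q| = 13345 kW = 48041 MJ/h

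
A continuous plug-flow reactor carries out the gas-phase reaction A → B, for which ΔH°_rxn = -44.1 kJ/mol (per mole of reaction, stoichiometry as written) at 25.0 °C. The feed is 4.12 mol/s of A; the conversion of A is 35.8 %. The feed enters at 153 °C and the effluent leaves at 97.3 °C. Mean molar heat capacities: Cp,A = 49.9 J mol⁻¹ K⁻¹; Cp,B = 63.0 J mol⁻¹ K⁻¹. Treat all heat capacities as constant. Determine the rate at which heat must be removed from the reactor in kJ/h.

Q_out = 270000 kJ/h

Extent of reaction ξ = 0.358 × 4.12 = 1.475 mol/s
Reaction term: ξ·ΔH°_rxn = 1.475 × -44.1 = -65.046 kJ/s
Sensible, feed 153→25 °C: -26.315 kJ/s
Outlet flows (mol/s): A 2.645, B 1.475
Sensible, products 25→97.3 °C: 16.261 kJ/s
Q = ΔH = -75.1 kJ/s = -75.1 kW
Heat removed = 270360 kJ/h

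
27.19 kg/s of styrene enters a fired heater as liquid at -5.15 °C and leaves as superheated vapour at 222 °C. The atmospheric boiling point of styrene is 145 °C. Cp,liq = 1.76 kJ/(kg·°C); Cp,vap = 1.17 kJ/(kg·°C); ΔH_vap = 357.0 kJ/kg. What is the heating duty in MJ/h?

liquid -5.15→145 °C: 264.26 kJ/kg
vaporisation at 145 °C: 357 kJ/kg
vapour 145→222 °C: 90.09 kJ/kg
Δh = 264.26 + 357 + 90.09 = 711.35 kJ/kg
Q = ṁ·Δh = 27.19 kg/s × 711.35 kJ/kg = 19342 kJ/s
|Q| = 19342 kW = 69630 MJ/h

Q = 69600 MJ/h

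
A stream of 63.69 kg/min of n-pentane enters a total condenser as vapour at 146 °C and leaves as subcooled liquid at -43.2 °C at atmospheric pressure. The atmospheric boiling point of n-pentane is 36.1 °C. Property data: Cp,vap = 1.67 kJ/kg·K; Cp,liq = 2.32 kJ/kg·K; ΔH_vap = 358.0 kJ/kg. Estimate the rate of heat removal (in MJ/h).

vapour 146→36.1 °C: -183.53 kJ/kg
condensation at 36.1 °C: -358 kJ/kg
liquid 36.1→-43.2 °C: -183.98 kJ/kg
Δh = -183.53 + -358 + -183.98 = -725.51 kJ/kg
Q = ṁ·Δh = 63.69 kg/min × -725.51 kJ/kg = -46208 kJ/min
|Q| = 770.13 kW = 2772.5 MJ/h

Q_c = 2770 MJ/h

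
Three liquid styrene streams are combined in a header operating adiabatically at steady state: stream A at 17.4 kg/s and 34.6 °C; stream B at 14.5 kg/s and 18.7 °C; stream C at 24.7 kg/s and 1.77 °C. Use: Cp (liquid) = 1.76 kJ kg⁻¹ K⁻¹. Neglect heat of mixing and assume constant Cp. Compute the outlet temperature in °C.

T_out = 16.2 °C

Adiabatic, steady state ⇒ Σ ṁᵢCp,ᵢ(T_out − Tᵢ) = 0
T_out = Σ ṁᵢCp,ᵢTᵢ / Σ ṁᵢCp,ᵢ
      = 1613.8 / 99.616 = 16.2 °C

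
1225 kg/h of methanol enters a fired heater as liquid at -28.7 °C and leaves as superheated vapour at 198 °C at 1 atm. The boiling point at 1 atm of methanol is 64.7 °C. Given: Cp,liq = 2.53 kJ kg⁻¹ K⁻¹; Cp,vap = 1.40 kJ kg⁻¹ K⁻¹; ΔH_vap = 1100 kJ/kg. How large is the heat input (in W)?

liquid -28.7→64.7 °C: 236.3 kJ/kg
vaporisation at 64.7 °C: 1100 kJ/kg
vapour 64.7→198 °C: 186.62 kJ/kg
Δh = 236.3 + 1100 + 186.62 = 1522.9 kJ/kg
Q = ṁ·Δh = 1225 kg/h × 1522.9 kJ/kg = 1.8656e+06 kJ/h
|Q| = 518.22 kW = 518220 W

Q = 518000 W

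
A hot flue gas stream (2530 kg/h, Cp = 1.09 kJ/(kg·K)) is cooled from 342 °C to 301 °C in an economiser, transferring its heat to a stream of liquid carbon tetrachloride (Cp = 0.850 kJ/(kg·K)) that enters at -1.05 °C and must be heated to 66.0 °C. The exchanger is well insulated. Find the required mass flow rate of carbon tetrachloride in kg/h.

Heat released by hot stream: Q = 2530 × 1.09 × (342 − 301) = 113070 kJ/h
Energy balance on cold side (adiabatic exchanger): Q = ṁ_c·Cp_c·(T_c,out − T_c,in)
ṁ_c = 113070 / [0.850 × (66.0 − -1.05)] = 1983.9 kg/h

ṁ_c = 1980 kg/h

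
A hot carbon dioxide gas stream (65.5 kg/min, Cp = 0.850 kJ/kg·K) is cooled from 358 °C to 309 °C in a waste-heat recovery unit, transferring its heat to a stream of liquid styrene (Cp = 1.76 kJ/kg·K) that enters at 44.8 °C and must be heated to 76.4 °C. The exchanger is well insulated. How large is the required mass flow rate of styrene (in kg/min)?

ṁ_c = 49.1 kg/min

Heat released by hot stream: Q = 65.5 × 0.850 × (358 − 309) = 2728.1 kJ/min
Energy balance on cold side (adiabatic exchanger): Q = ṁ_c·Cp_c·(T_c,out − T_c,in)
ṁ_c = 2728.1 / [1.76 × (76.4 − 44.8)] = 49.052 kg/min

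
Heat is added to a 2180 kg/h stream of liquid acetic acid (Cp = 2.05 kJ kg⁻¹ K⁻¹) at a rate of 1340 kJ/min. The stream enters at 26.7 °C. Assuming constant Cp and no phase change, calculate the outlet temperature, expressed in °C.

T_out = 44.7 °C

Q = 1340 kJ/min = 80400 kJ/h
ΔT = Q/(ṁ·Cp) = 80400/(2180×2.05) = 17.991 K
T_out = 26.7 + 17.991 = 44.691 °C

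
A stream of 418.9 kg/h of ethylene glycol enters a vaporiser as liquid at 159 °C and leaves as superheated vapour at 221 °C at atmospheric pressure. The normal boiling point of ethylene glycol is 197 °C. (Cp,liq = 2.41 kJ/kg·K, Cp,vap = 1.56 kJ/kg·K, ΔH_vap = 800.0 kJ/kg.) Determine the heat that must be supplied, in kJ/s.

Q = 108 kJ/s

liquid 159→197 °C: 91.58 kJ/kg
vaporisation at 197 °C: 800 kJ/kg
vapour 197→221 °C: 37.44 kJ/kg
Δh = 91.58 + 800 + 37.44 = 929.02 kJ/kg
Q = ṁ·Δh = 418.9 kg/h × 929.02 kJ/kg = 389170 kJ/h
|Q| = 108.1 kW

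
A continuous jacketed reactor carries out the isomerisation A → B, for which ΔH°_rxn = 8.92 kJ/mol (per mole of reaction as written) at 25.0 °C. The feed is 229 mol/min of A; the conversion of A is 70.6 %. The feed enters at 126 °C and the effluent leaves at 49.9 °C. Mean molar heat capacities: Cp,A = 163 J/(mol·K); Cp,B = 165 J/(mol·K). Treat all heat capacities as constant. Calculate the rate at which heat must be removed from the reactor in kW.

Q_out = 23.2 kW

Extent of reaction ξ = 0.706 × 229 = 161.67 mol/min
Reaction term: ξ·ΔH°_rxn = 161.67 × 8.92 = 1442.1 kJ/min
Sensible, feed 126→25 °C: -3770 kJ/min
Outlet flows (mol/min): A 67.326, B 161.67
Sensible, products 25→49.9 °C: 937.49 kJ/min
Q = ΔH = -1390.4 kJ/min = -23.173 kW
Heat removed = 23.173 kW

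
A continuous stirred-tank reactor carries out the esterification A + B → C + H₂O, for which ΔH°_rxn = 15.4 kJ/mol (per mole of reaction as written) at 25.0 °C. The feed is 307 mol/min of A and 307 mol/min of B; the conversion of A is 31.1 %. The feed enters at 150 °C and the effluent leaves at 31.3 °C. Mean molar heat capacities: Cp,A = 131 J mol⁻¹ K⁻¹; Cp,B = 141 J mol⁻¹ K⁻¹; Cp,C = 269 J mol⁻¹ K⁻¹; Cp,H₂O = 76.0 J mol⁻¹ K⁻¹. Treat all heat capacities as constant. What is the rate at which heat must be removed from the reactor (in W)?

Q_out = 140000 W

Extent of reaction ξ = 0.311 × 307 = 95.477 mol/min
Reaction term: ξ·ΔH°_rxn = 95.477 × 15.4 = 1470.3 kJ/min
Sensible, feed 150→25 °C: -10438 kJ/min
Outlet flows (mol/min): A 211.52, B 211.52, C 95.477, H₂O 95.477
Sensible, products 25→31.3 °C: 569.99 kJ/min
Q = ΔH = -8397.7 kJ/min = -139.96 kW
Heat removed = 139960 W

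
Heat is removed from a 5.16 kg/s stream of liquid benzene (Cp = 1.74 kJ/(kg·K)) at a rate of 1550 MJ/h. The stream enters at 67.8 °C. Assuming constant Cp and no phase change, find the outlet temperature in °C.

T_out = 19.8 °C

Q = 1550 MJ/h = 430.56 kJ/s
ΔT = Q/(ṁ·Cp) = 430.56/(5.16×1.74) = 47.955 K
T_out = 67.8 − 47.955 = 19.845 °C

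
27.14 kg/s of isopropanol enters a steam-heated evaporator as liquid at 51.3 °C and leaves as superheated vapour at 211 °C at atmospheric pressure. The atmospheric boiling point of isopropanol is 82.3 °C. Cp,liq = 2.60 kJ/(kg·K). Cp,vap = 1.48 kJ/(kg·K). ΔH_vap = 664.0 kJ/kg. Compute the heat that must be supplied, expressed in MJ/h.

Q = 91400 MJ/h

liquid 51.3→82.3 °C: 80.6 kJ/kg
vaporisation at 82.3 °C: 664 kJ/kg
vapour 82.3→211 °C: 190.48 kJ/kg
Δh = 80.6 + 664 + 190.48 = 935.08 kJ/kg
Q = ṁ·Δh = 27.14 kg/s × 935.08 kJ/kg = 25378 kJ/s
|Q| = 25378 kW = 91361 MJ/h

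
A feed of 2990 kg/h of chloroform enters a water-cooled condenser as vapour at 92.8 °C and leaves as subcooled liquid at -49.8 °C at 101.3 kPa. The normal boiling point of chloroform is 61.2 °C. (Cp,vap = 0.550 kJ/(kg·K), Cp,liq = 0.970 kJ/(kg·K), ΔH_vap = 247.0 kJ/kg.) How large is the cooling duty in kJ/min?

Q_c = 18500 kJ/min

vapour 92.8→61.2 °C: -17.38 kJ/kg
condensation at 61.2 °C: -247 kJ/kg
liquid 61.2→-49.8 °C: -107.67 kJ/kg
Δh = -17.38 + -247 + -107.67 = -372.05 kJ/kg
Q = ṁ·Δh = 2990 kg/h × -372.05 kJ/kg = -1.1124e+06 kJ/h
|Q| = 309.01 kW = 18540 kJ/min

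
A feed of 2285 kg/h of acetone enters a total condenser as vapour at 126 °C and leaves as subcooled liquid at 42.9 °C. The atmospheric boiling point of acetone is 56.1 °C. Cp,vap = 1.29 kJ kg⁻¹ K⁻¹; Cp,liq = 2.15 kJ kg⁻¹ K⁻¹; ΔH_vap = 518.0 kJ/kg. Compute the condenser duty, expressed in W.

vapour 126→56.1 °C: -90.171 kJ/kg
condensation at 56.1 °C: -518 kJ/kg
liquid 56.1→42.9 °C: -28.38 kJ/kg
Δh = -90.171 + -518 + -28.38 = -636.55 kJ/kg
Q = ṁ·Δh = 2285 kg/h × -636.55 kJ/kg = -1.4545e+06 kJ/h
|Q| = 404.03 kW = 404030 W

Q_c = 404000 W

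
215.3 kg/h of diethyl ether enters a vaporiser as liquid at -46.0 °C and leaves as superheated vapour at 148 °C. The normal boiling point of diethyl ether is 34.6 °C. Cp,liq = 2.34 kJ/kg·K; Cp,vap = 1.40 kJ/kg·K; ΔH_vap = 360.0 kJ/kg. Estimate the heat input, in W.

liquid -46.0→34.6 °C: 188.6 kJ/kg
vaporisation at 34.6 °C: 360 kJ/kg
vapour 34.6→148 °C: 158.76 kJ/kg
Δh = 188.6 + 360 + 158.76 = 707.36 kJ/kg
Q = ṁ·Δh = 215.3 kg/h × 707.36 kJ/kg = 152300 kJ/h
|Q| = 42.304 kW = 42304 W

Q = 42300 W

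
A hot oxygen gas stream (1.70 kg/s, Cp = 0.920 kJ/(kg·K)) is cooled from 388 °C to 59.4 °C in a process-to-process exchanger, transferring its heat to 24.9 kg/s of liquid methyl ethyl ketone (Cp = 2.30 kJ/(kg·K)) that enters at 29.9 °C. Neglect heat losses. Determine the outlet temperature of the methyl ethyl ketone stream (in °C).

Heat released by hot stream: Q = 1.70 × 0.920 × (388 − 59.4) = 513.93 kJ/s
Energy balance on cold side (adiabatic exchanger): Q = ṁ_c·Cp_c·(T_c,out − T_c,in)
T_c,out = 29.9 + 513.93/(24.9 × 2.30) = 38.874 °C

T_c,out = 38.9 °C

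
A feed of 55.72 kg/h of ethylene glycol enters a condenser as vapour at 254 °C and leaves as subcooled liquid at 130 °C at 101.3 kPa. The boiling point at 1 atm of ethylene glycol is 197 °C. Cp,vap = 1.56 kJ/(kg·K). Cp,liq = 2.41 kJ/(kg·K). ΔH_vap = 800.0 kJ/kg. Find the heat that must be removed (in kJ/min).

Q_c = 975 kJ/min

vapour 254→197 °C: -88.92 kJ/kg
condensation at 197 °C: -800 kJ/kg
liquid 197→130 °C: -161.47 kJ/kg
Δh = -88.92 + -800 + -161.47 = -1050.4 kJ/kg
Q = ṁ·Δh = 55.72 kg/h × -1050.4 kJ/kg = -58528 kJ/h
|Q| = 16.258 kW = 975.46 kJ/min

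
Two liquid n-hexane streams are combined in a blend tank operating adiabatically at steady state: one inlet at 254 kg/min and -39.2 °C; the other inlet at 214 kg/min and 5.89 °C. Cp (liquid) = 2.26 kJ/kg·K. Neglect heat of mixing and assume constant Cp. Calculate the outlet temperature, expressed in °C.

No heat crosses the boundary, so H_out = H_in.
Σ ṁᵢCp,ᵢTᵢ = 254×2.26×-39.2 + 214×2.26×5.89 = -19654
Σ ṁᵢCp,ᵢ = 254×2.26 + 214×2.26 = 1057.7
T_out = -19654 / 1057.7 = -18.582 °C

T_out = -18.6 °C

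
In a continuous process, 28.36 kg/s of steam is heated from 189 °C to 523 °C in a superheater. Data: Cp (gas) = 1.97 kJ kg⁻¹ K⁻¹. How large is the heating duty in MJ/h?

Q = 67200 MJ/h

Q = ṁ·Cp·ΔT = 28.36 × 1.97 × (523 − 189) = 18660 kJ/s
Heating duty = 67177 MJ/h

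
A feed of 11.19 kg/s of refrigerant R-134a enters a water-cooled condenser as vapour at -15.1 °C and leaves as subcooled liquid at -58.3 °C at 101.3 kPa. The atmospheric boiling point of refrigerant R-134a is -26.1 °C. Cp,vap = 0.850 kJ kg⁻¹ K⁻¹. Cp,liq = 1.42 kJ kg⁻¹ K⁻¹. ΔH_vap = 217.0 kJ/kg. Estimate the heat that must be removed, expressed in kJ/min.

Q_c = 183000 kJ/min

vapour -15.1→-26.1 °C: -9.35 kJ/kg
condensation at -26.1 °C: -217 kJ/kg
liquid -26.1→-58.3 °C: -45.724 kJ/kg
Δh = -9.35 + -217 + -45.724 = -272.07 kJ/kg
Q = ṁ·Δh = 11.19 kg/s × -272.07 kJ/kg = -3044.5 kJ/s
|Q| = 3044.5 kW = 182670 kJ/min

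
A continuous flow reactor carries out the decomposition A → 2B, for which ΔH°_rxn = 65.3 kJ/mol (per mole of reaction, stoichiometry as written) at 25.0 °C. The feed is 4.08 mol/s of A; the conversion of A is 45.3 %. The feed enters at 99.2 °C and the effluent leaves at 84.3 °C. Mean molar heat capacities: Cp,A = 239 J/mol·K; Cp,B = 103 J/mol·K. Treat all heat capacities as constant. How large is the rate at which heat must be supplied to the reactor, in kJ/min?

Extent of reaction ξ = 0.453 × 4.08 = 1.8482 mol/s
Reaction term: ξ·ΔH°_rxn = 1.8482 × 65.3 = 120.69 kJ/s
Sensible, feed 99.2→25 °C: -72.354 kJ/s
Outlet flows (mol/s): A 2.2318, B 3.6965
Sensible, products 25→84.3 °C: 54.208 kJ/s
Q = ΔH = 102.54 kJ/s = 102.54 kW
Heat supplied = 6152.6 kJ/min

Q_in = 6150 kJ/min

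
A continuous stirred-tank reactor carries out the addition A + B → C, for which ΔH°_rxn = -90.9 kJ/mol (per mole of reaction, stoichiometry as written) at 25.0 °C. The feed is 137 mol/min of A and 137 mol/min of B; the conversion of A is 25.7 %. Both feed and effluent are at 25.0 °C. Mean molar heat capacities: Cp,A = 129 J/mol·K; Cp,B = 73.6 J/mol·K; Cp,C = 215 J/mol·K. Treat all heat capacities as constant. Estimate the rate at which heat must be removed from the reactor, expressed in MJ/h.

Extent of reaction ξ = 0.257 × 137 = 35.209 mol/min
Reaction term: ξ·ΔH°_rxn = 35.209 × -90.9 = -3200.5 kJ/min
Q = ΔH = -3200.5 kJ/min = -53.342 kW
Heat removed = 192.03 MJ/h

Q_out = 192 MJ/h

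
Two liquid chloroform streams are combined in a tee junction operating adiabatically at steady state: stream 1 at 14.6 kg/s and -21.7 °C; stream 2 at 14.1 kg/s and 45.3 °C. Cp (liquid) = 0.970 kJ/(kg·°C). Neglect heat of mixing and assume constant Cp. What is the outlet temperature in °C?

T_out = 11.2 °C

Adiabatic, steady state ⇒ Σ ṁᵢCp,ᵢ(T_out − Tᵢ) = 0
T_out = Σ ṁᵢCp,ᵢTᵢ / Σ ṁᵢCp,ᵢ
      = 312.25 / 27.839 = 11.216 °C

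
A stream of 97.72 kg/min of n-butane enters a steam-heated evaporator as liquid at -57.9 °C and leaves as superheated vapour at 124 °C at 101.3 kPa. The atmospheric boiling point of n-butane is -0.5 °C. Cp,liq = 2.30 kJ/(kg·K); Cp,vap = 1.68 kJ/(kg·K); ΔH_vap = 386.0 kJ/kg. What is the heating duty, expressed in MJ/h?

liquid -57.9→-0.5 °C: 132.02 kJ/kg
vaporisation at -0.5 °C: 386 kJ/kg
vapour -0.5→124 °C: 209.16 kJ/kg
Δh = 132.02 + 386 + 209.16 = 727.18 kJ/kg
Q = ṁ·Δh = 97.72 kg/min × 727.18 kJ/kg = 71060 kJ/min
|Q| = 1184.3 kW = 4263.6 MJ/h

Q = 4260 MJ/h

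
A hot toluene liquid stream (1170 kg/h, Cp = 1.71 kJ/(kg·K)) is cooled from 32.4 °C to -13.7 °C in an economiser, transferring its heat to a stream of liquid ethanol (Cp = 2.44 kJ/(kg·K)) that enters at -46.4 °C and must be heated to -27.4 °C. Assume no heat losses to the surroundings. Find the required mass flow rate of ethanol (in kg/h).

ṁ_c = 1990 kg/h

Heat released by hot stream: Q = 1170 × 1.71 × (32.4 − -13.7) = 92232 kJ/h
Energy balance on cold side (adiabatic exchanger): Q = ṁ_c·Cp_c·(T_c,out − T_c,in)
ṁ_c = 92232 / [2.44 × (-27.4 − -46.4)] = 1989.5 kg/h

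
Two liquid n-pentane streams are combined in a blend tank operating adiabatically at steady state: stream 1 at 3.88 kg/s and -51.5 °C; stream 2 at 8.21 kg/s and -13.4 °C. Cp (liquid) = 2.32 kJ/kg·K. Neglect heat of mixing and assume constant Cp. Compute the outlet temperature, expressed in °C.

Energy balance with Q = 0: Σ ṁᵢCp,ᵢ(T_out − Tᵢ) = 0
T_out = Σ ṁᵢCp,ᵢTᵢ / Σ ṁᵢCp,ᵢ
      = -718.81 / 28.049 = -25.627 °C

T_out = -25.6 °C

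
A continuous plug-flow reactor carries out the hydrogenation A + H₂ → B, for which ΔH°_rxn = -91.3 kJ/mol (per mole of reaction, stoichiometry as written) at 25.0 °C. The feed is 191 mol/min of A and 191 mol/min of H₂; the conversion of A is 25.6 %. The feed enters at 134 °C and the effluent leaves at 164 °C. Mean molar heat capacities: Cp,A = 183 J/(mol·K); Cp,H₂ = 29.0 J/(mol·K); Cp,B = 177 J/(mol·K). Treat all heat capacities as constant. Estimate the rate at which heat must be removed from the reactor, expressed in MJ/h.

Q_out = 209 MJ/h

Extent of reaction ξ = 0.256 × 191 = 48.896 mol/min
Reaction term: ξ·ΔH°_rxn = 48.896 × -91.3 = -4464.2 kJ/min
Sensible, feed 134→25 °C: -4413.6 kJ/min
Outlet flows (mol/min): A 142.1, H₂ 142.1, B 48.896
Sensible, products 25→164 °C: 5390.5 kJ/min
Q = ΔH = -3487.3 kJ/min = -58.122 kW
Heat removed = 209.24 MJ/h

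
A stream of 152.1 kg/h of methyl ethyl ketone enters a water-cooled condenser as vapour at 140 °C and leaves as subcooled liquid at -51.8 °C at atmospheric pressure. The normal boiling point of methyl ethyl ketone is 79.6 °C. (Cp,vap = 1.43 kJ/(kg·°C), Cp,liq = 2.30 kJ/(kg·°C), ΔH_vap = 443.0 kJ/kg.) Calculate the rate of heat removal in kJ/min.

Q_c = 2110 kJ/min

vapour 140→79.6 °C: -86.372 kJ/kg
condensation at 79.6 °C: -443 kJ/kg
liquid 79.6→-51.8 °C: -302.22 kJ/kg
Δh = -86.372 + -443 + -302.22 = -831.59 kJ/kg
Q = ṁ·Δh = 152.1 kg/h × -831.59 kJ/kg = -126490 kJ/h
|Q| = 35.135 kW = 2108.1 kJ/min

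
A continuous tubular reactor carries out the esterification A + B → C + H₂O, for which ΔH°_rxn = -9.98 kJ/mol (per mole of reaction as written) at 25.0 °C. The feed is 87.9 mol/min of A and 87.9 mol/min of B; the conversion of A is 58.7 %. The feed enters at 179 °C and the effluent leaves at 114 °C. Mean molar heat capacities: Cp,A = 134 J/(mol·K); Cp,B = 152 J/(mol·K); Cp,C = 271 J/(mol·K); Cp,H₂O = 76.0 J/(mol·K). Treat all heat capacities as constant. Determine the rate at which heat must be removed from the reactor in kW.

Q_out = 31.1 kW

Extent of reaction ξ = 0.587 × 87.9 = 51.597 mol/min
Reaction term: ξ·ΔH°_rxn = 51.597 × -9.98 = -514.94 kJ/min
Sensible, feed 179→25 °C: -3871.5 kJ/min
Outlet flows (mol/min): A 36.303, B 36.303, C 51.597, H₂O 51.597
Sensible, products 25→114 °C: 2517.5 kJ/min
Q = ΔH = -1868.9 kJ/min = -31.148 kW
Heat removed = 31.148 kW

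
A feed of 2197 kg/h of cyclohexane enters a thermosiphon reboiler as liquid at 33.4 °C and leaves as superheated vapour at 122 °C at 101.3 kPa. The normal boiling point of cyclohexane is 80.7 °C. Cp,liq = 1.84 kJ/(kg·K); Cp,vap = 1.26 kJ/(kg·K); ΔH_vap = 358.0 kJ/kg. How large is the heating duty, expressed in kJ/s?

liquid 33.4→80.7 °C: 87.032 kJ/kg
vaporisation at 80.7 °C: 358 kJ/kg
vapour 80.7→122 °C: 52.038 kJ/kg
Δh = 87.032 + 358 + 52.038 = 497.07 kJ/kg
Q = ṁ·Δh = 2197 kg/h × 497.07 kJ/kg = 1.0921e+06 kJ/h
|Q| = 303.35 kW

Q = 303 kJ/s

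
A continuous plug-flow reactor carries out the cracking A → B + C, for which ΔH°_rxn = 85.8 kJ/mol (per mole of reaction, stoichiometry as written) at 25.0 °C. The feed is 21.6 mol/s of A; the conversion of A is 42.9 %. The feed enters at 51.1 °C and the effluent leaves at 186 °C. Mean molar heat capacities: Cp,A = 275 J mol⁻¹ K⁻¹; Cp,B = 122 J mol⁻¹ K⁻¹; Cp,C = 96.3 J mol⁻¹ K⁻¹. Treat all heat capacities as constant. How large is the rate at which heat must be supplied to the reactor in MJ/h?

Extent of reaction ξ = 0.429 × 21.6 = 9.2664 mol/s
Reaction term: ξ·ΔH°_rxn = 9.2664 × 85.8 = 795.06 kJ/s
Sensible, feed 51.1→25 °C: -155.03 kJ/s
Outlet flows (mol/s): A 12.334, B 9.2664, C 9.2664
Sensible, products 25→186 °C: 871.75 kJ/s
Q = ΔH = 1511.8 kJ/s = 1511.8 kW
Heat supplied = 5442.4 MJ/h

Q_in = 5440 MJ/h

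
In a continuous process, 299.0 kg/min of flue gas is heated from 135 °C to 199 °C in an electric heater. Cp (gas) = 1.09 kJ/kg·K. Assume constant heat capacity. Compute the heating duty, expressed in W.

Q = 348000 W

Q = ṁ·Cp·ΔT = 299.0 × 1.09 × (199 − 135) = 20858 kJ/min
Converting: 20858 / 60 s = 347.64 kW
Heating duty = 347640 W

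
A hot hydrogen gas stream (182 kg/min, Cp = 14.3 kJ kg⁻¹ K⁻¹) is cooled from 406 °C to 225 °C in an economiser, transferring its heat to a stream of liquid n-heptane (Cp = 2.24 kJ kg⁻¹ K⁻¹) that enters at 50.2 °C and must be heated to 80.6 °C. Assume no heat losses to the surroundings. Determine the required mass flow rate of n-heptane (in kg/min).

Heat released by hot stream: Q = 182 × 14.3 × (406 − 225) = 471070 kJ/min
Energy balance on cold side (adiabatic exchanger): Q = ṁ_c·Cp_c·(T_c,out − T_c,in)
ṁ_c = 471070 / [2.24 × (80.6 − 50.2)] = 6917.7 kg/min

ṁ_c = 6920 kg/min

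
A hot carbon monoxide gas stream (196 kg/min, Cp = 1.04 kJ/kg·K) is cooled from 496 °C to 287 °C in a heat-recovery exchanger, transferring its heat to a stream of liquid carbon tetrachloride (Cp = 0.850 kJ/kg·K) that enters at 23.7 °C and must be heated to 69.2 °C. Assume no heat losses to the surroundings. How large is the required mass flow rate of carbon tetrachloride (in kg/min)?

Heat released by hot stream: Q = 196 × 1.04 × (496 − 287) = 42603 kJ/min
Energy balance on cold side (adiabatic exchanger): Q = ṁ_c·Cp_c·(T_c,out − T_c,in)
ṁ_c = 42603 / [0.850 × (69.2 − 23.7)] = 1101.6 kg/min

ṁ_c = 1100 kg/min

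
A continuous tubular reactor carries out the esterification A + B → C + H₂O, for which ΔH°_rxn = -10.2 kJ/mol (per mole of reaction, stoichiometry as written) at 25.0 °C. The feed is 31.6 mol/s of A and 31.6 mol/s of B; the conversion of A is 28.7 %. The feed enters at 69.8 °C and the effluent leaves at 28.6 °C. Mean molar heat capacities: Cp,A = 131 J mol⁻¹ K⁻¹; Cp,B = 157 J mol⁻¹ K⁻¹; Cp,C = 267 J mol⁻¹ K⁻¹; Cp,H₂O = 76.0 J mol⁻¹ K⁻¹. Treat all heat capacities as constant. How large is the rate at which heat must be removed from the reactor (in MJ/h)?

Q_out = 1680 MJ/h

Extent of reaction ξ = 0.287 × 31.6 = 9.0692 mol/s
Reaction term: ξ·ΔH°_rxn = 9.0692 × -10.2 = -92.506 kJ/s
Sensible, feed 69.8→25 °C: -407.72 kJ/s
Outlet flows (mol/s): A 22.531, B 22.531, C 9.0692, H₂O 9.0692
Sensible, products 25→28.6 °C: 34.559 kJ/s
Q = ΔH = -465.66 kJ/s = -465.66 kW
Heat removed = 1676.4 MJ/h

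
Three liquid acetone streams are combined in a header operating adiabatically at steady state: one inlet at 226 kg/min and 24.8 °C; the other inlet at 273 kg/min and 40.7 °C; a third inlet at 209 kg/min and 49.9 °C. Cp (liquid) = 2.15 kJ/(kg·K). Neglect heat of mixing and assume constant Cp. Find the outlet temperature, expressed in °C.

No heat crosses the boundary, so H_out = H_in.
T_out = Σ ṁᵢCp,ᵢTᵢ / Σ ṁᵢCp,ᵢ
      = 58362 / 1522.2 = 38.34 °C

T_out = 38.3 °C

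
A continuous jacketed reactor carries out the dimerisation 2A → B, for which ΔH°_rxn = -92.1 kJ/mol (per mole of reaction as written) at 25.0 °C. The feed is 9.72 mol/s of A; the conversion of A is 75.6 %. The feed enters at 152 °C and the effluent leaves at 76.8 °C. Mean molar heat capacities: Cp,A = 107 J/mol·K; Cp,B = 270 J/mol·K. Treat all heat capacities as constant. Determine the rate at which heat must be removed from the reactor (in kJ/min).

Q_out = 24400 kJ/min

Extent of reaction ξ = 0.756 × 9.72 / 2 = 3.6742 mol/s
Reaction term: ξ·ΔH°_rxn = 3.6742 × -92.1 = -338.39 kJ/s
Sensible, feed 152→25 °C: -132.09 kJ/s
Outlet flows (mol/s): A 2.3717, B 3.6742
Sensible, products 25→76.8 °C: 64.532 kJ/s
Q = ΔH = -405.94 kJ/s = -405.94 kW
Heat removed = 24357 kJ/min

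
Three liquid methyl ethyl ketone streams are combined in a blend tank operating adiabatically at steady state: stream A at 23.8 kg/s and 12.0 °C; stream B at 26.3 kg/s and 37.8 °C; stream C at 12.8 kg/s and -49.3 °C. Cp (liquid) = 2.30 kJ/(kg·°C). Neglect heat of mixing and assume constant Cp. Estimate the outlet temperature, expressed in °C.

Energy balance with Q = 0: Σ ṁᵢCp,ᵢ(T_out − Tᵢ) = 0
T_out = Σ ṁᵢCp,ᵢTᵢ / Σ ṁᵢCp,ᵢ
      = 1492 / 144.67 = 10.313 °C

T_out = 10.3 °C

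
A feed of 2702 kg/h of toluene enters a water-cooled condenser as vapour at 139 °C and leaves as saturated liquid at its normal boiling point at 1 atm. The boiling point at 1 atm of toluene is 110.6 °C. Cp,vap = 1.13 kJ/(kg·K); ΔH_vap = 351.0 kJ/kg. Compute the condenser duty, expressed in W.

Q_c = 288000 W

vapour 139→110.6 °C: -32.092 kJ/kg
condensation at 110.6 °C: -351 kJ/kg
Δh = -32.092 + -351 = -383.09 kJ/kg
Q = ṁ·Δh = 2702 kg/h × -383.09 kJ/kg = -1.0351e+06 kJ/h
|Q| = 287.53 kW = 287530 W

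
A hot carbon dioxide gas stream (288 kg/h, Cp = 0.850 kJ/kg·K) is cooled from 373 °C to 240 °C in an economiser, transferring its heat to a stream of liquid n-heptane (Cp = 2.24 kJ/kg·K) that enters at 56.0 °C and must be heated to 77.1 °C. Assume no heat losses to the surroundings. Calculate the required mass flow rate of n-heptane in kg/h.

ṁ_c = 689 kg/h

Heat released by hot stream: Q = 288 × 0.850 × (373 − 240) = 32558 kJ/h
Energy balance on cold side (adiabatic exchanger): Q = ṁ_c·Cp_c·(T_c,out − T_c,in)
ṁ_c = 32558 / [2.24 × (77.1 − 56.0)] = 688.86 kg/h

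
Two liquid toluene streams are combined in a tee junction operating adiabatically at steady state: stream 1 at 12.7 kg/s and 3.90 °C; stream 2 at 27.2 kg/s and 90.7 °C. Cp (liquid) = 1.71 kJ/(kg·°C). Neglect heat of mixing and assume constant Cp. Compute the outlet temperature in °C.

T_out = 63.1 °C

Energy balance with Q = 0: Σ ṁᵢCp,ᵢ(T_out − Tᵢ) = 0
T_out = Σ ṁᵢCp,ᵢTᵢ / Σ ṁᵢCp,ᵢ
      = 4303.3 / 68.229 = 63.072 °C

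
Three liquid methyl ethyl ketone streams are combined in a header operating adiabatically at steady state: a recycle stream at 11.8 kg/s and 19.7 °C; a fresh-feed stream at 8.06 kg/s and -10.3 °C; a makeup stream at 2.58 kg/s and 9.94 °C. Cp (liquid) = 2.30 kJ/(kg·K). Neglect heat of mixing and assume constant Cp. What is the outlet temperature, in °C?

T_out = 7.80 °C

Adiabatic, steady state ⇒ Σ ṁᵢCp,ᵢ(T_out − Tᵢ) = 0
Σ ṁᵢCp,ᵢTᵢ = 11.8×2.30×19.7 + 8.06×2.30×-10.3 + 2.58×2.30×9.94 = 402.7
Σ ṁᵢCp,ᵢ = 11.8×2.30 + 8.06×2.30 + 2.58×2.30 = 51.612
T_out = 402.7 / 51.612 = 7.8025 °C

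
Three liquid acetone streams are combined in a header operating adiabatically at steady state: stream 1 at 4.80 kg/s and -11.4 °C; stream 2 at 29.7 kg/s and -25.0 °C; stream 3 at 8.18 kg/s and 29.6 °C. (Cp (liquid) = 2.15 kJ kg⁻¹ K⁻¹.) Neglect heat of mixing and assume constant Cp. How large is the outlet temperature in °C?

T_out = -13.0 °C

Energy balance with Q = 0: Σ ṁᵢCp,ᵢ(T_out − Tᵢ) = 0
Σ ṁᵢCp,ᵢTᵢ = 4.80×2.15×-11.4 + 29.7×2.15×-25.0 + 8.18×2.15×29.6 = -1193.4
Σ ṁᵢCp,ᵢ = 4.80×2.15 + 29.7×2.15 + 8.18×2.15 = 91.762
T_out = -1193.4 / 91.762 = -13.006 °C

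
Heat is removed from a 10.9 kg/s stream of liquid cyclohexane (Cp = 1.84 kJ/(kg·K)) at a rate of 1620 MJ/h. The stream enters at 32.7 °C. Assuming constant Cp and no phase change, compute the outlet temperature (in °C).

T_out = 10.3 °C

Q = 1620 MJ/h = 450 kJ/s
ΔT = Q/(ṁ·Cp) = 450/(10.9×1.84) = 22.437 K
T_out = 32.7 − 22.437 = 10.263 °C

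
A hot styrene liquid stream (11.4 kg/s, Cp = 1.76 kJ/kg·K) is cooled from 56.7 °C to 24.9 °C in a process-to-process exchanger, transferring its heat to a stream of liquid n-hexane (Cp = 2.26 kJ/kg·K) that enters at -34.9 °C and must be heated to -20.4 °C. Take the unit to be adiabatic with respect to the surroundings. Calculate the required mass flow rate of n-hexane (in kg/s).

ṁ_c = 19.5 kg/s

Heat released by hot stream: Q = 11.4 × 1.76 × (56.7 − 24.9) = 638.04 kJ/s
Energy balance on cold side (adiabatic exchanger): Q = ṁ_c·Cp_c·(T_c,out − T_c,in)
ṁ_c = 638.04 / [2.26 × (-20.4 − -34.9)] = 19.47 kg/s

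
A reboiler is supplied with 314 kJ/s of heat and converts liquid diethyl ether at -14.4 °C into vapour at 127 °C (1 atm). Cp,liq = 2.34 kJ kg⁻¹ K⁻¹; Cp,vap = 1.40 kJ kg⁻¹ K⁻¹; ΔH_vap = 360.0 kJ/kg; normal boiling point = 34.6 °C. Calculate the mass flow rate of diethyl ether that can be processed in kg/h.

ṁ = 1870 kg/h

Δh = 2.34×(34.6−-14.4) + 360.0 + 1.40×(127−34.6) = 604.02 kJ/kg
Q = 314 kJ/s = 314 kJ/s = 1.1304e+06 kJ/h
ṁ = Q/Δh = 1.1304e+06 / 604.02 = 1871.5 kg/h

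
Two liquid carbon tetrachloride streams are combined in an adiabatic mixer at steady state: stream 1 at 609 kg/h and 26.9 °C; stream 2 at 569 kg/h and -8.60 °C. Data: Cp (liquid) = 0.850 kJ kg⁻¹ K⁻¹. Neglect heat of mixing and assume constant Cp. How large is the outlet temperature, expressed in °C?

T_out = 9.75 °C

Energy balance with Q = 0: Σ ṁᵢCp,ᵢ(T_out − Tᵢ) = 0
T_out = Σ ṁᵢCp,ᵢTᵢ / Σ ṁᵢCp,ᵢ
      = 9765.4 / 1001.3 = 9.7527 °C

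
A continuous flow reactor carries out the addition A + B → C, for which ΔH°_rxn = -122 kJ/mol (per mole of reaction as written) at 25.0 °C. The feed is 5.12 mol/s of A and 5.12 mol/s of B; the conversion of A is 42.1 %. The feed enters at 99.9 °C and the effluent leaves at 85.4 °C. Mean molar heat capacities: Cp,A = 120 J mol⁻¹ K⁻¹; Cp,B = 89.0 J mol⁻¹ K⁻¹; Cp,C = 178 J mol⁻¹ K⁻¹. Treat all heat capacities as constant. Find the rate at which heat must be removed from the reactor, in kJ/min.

Q_out = 17000 kJ/min

Extent of reaction ξ = 0.421 × 5.12 = 2.1555 mol/s
Reaction term: ξ·ΔH°_rxn = 2.1555 × -122 = -262.97 kJ/s
Sensible, feed 99.9→25 °C: -80.149 kJ/s
Outlet flows (mol/s): A 2.9645, B 2.9645, C 2.1555
Sensible, products 25→85.4 °C: 60.597 kJ/s
Q = ΔH = -282.53 kJ/s = -282.53 kW
Heat removed = 16952 kJ/min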